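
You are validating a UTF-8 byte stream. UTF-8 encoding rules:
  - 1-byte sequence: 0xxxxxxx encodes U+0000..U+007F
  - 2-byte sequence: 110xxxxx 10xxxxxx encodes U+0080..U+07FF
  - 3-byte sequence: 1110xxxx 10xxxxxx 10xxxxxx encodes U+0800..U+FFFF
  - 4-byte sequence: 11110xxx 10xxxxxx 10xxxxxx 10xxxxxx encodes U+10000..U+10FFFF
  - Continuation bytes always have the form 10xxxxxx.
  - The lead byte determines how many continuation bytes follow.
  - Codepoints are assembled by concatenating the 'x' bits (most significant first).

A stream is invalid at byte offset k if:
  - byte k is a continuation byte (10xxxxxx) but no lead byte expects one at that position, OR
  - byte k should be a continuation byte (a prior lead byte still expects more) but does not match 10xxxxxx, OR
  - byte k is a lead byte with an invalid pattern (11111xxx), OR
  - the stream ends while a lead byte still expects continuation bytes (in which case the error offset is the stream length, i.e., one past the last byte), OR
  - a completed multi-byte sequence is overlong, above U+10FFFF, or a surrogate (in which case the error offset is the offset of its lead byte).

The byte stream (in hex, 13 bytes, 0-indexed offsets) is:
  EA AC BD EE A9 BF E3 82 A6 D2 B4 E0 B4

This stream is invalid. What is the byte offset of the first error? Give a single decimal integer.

Byte[0]=EA: 3-byte lead, need 2 cont bytes. acc=0xA
Byte[1]=AC: continuation. acc=(acc<<6)|0x2C=0x2AC
Byte[2]=BD: continuation. acc=(acc<<6)|0x3D=0xAB3D
Completed: cp=U+AB3D (starts at byte 0)
Byte[3]=EE: 3-byte lead, need 2 cont bytes. acc=0xE
Byte[4]=A9: continuation. acc=(acc<<6)|0x29=0x3A9
Byte[5]=BF: continuation. acc=(acc<<6)|0x3F=0xEA7F
Completed: cp=U+EA7F (starts at byte 3)
Byte[6]=E3: 3-byte lead, need 2 cont bytes. acc=0x3
Byte[7]=82: continuation. acc=(acc<<6)|0x02=0xC2
Byte[8]=A6: continuation. acc=(acc<<6)|0x26=0x30A6
Completed: cp=U+30A6 (starts at byte 6)
Byte[9]=D2: 2-byte lead, need 1 cont bytes. acc=0x12
Byte[10]=B4: continuation. acc=(acc<<6)|0x34=0x4B4
Completed: cp=U+04B4 (starts at byte 9)
Byte[11]=E0: 3-byte lead, need 2 cont bytes. acc=0x0
Byte[12]=B4: continuation. acc=(acc<<6)|0x34=0x34
Byte[13]: stream ended, expected continuation. INVALID

Answer: 13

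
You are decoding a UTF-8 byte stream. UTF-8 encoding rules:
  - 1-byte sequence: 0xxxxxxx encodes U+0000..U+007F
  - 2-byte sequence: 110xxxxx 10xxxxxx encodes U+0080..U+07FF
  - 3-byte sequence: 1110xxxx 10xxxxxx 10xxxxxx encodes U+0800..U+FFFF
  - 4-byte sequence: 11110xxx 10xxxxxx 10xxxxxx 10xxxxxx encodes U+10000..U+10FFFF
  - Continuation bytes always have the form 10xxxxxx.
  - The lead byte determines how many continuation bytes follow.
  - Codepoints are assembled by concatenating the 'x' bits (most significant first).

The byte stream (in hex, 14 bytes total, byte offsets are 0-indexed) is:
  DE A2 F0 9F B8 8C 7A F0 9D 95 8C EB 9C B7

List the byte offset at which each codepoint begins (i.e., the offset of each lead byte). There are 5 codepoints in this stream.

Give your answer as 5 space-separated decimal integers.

Answer: 0 2 6 7 11

Derivation:
Byte[0]=DE: 2-byte lead, need 1 cont bytes. acc=0x1E
Byte[1]=A2: continuation. acc=(acc<<6)|0x22=0x7A2
Completed: cp=U+07A2 (starts at byte 0)
Byte[2]=F0: 4-byte lead, need 3 cont bytes. acc=0x0
Byte[3]=9F: continuation. acc=(acc<<6)|0x1F=0x1F
Byte[4]=B8: continuation. acc=(acc<<6)|0x38=0x7F8
Byte[5]=8C: continuation. acc=(acc<<6)|0x0C=0x1FE0C
Completed: cp=U+1FE0C (starts at byte 2)
Byte[6]=7A: 1-byte ASCII. cp=U+007A
Byte[7]=F0: 4-byte lead, need 3 cont bytes. acc=0x0
Byte[8]=9D: continuation. acc=(acc<<6)|0x1D=0x1D
Byte[9]=95: continuation. acc=(acc<<6)|0x15=0x755
Byte[10]=8C: continuation. acc=(acc<<6)|0x0C=0x1D54C
Completed: cp=U+1D54C (starts at byte 7)
Byte[11]=EB: 3-byte lead, need 2 cont bytes. acc=0xB
Byte[12]=9C: continuation. acc=(acc<<6)|0x1C=0x2DC
Byte[13]=B7: continuation. acc=(acc<<6)|0x37=0xB737
Completed: cp=U+B737 (starts at byte 11)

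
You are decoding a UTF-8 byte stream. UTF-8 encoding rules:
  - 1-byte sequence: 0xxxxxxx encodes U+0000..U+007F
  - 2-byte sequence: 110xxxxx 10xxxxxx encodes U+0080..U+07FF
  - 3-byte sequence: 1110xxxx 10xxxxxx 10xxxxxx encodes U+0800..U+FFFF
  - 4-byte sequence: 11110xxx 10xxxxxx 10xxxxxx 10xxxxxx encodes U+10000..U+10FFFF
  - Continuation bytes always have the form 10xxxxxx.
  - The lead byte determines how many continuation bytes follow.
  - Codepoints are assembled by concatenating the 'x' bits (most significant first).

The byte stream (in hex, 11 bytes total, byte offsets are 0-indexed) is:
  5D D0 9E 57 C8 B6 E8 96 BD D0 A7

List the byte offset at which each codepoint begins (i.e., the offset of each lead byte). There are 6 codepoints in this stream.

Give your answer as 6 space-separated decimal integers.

Byte[0]=5D: 1-byte ASCII. cp=U+005D
Byte[1]=D0: 2-byte lead, need 1 cont bytes. acc=0x10
Byte[2]=9E: continuation. acc=(acc<<6)|0x1E=0x41E
Completed: cp=U+041E (starts at byte 1)
Byte[3]=57: 1-byte ASCII. cp=U+0057
Byte[4]=C8: 2-byte lead, need 1 cont bytes. acc=0x8
Byte[5]=B6: continuation. acc=(acc<<6)|0x36=0x236
Completed: cp=U+0236 (starts at byte 4)
Byte[6]=E8: 3-byte lead, need 2 cont bytes. acc=0x8
Byte[7]=96: continuation. acc=(acc<<6)|0x16=0x216
Byte[8]=BD: continuation. acc=(acc<<6)|0x3D=0x85BD
Completed: cp=U+85BD (starts at byte 6)
Byte[9]=D0: 2-byte lead, need 1 cont bytes. acc=0x10
Byte[10]=A7: continuation. acc=(acc<<6)|0x27=0x427
Completed: cp=U+0427 (starts at byte 9)

Answer: 0 1 3 4 6 9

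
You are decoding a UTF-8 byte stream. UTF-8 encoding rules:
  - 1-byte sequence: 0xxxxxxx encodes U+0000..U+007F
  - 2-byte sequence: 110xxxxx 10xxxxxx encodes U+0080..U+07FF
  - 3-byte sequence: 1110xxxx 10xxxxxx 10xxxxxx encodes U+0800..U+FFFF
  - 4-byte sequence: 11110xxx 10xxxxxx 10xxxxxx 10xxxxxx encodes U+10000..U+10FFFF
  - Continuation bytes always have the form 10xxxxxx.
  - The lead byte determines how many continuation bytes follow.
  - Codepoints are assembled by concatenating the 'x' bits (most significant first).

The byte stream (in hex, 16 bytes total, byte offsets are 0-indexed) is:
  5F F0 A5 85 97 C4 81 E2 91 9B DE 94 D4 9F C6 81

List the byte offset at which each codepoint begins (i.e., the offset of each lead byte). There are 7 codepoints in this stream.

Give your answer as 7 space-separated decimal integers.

Byte[0]=5F: 1-byte ASCII. cp=U+005F
Byte[1]=F0: 4-byte lead, need 3 cont bytes. acc=0x0
Byte[2]=A5: continuation. acc=(acc<<6)|0x25=0x25
Byte[3]=85: continuation. acc=(acc<<6)|0x05=0x945
Byte[4]=97: continuation. acc=(acc<<6)|0x17=0x25157
Completed: cp=U+25157 (starts at byte 1)
Byte[5]=C4: 2-byte lead, need 1 cont bytes. acc=0x4
Byte[6]=81: continuation. acc=(acc<<6)|0x01=0x101
Completed: cp=U+0101 (starts at byte 5)
Byte[7]=E2: 3-byte lead, need 2 cont bytes. acc=0x2
Byte[8]=91: continuation. acc=(acc<<6)|0x11=0x91
Byte[9]=9B: continuation. acc=(acc<<6)|0x1B=0x245B
Completed: cp=U+245B (starts at byte 7)
Byte[10]=DE: 2-byte lead, need 1 cont bytes. acc=0x1E
Byte[11]=94: continuation. acc=(acc<<6)|0x14=0x794
Completed: cp=U+0794 (starts at byte 10)
Byte[12]=D4: 2-byte lead, need 1 cont bytes. acc=0x14
Byte[13]=9F: continuation. acc=(acc<<6)|0x1F=0x51F
Completed: cp=U+051F (starts at byte 12)
Byte[14]=C6: 2-byte lead, need 1 cont bytes. acc=0x6
Byte[15]=81: continuation. acc=(acc<<6)|0x01=0x181
Completed: cp=U+0181 (starts at byte 14)

Answer: 0 1 5 7 10 12 14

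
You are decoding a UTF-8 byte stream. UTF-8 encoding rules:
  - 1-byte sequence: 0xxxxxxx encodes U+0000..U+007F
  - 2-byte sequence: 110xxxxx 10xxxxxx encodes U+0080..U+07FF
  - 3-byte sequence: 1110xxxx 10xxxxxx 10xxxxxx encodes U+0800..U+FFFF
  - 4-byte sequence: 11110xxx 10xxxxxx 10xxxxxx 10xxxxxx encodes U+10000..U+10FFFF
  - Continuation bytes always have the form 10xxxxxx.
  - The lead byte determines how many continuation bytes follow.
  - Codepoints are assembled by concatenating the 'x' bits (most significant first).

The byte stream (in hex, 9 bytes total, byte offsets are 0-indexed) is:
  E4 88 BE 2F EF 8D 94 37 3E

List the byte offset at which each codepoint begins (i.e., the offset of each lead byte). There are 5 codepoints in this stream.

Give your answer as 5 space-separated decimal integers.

Answer: 0 3 4 7 8

Derivation:
Byte[0]=E4: 3-byte lead, need 2 cont bytes. acc=0x4
Byte[1]=88: continuation. acc=(acc<<6)|0x08=0x108
Byte[2]=BE: continuation. acc=(acc<<6)|0x3E=0x423E
Completed: cp=U+423E (starts at byte 0)
Byte[3]=2F: 1-byte ASCII. cp=U+002F
Byte[4]=EF: 3-byte lead, need 2 cont bytes. acc=0xF
Byte[5]=8D: continuation. acc=(acc<<6)|0x0D=0x3CD
Byte[6]=94: continuation. acc=(acc<<6)|0x14=0xF354
Completed: cp=U+F354 (starts at byte 4)
Byte[7]=37: 1-byte ASCII. cp=U+0037
Byte[8]=3E: 1-byte ASCII. cp=U+003E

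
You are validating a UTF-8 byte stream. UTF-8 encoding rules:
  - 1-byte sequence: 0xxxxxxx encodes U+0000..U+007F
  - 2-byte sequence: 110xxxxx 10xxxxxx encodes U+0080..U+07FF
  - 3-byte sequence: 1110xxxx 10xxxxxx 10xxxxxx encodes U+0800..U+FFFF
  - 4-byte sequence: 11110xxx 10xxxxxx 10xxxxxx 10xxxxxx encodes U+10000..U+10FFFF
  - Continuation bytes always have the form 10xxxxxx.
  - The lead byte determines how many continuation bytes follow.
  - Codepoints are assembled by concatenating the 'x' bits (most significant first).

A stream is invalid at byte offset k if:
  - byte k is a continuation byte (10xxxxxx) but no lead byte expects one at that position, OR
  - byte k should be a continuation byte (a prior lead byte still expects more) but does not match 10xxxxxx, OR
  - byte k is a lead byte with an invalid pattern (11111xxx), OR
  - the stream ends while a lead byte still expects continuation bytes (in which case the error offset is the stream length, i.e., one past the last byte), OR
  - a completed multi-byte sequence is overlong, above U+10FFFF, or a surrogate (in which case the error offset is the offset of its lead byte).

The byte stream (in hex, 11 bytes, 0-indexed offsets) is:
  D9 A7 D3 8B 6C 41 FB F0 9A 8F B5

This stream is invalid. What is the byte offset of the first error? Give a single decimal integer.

Answer: 6

Derivation:
Byte[0]=D9: 2-byte lead, need 1 cont bytes. acc=0x19
Byte[1]=A7: continuation. acc=(acc<<6)|0x27=0x667
Completed: cp=U+0667 (starts at byte 0)
Byte[2]=D3: 2-byte lead, need 1 cont bytes. acc=0x13
Byte[3]=8B: continuation. acc=(acc<<6)|0x0B=0x4CB
Completed: cp=U+04CB (starts at byte 2)
Byte[4]=6C: 1-byte ASCII. cp=U+006C
Byte[5]=41: 1-byte ASCII. cp=U+0041
Byte[6]=FB: INVALID lead byte (not 0xxx/110x/1110/11110)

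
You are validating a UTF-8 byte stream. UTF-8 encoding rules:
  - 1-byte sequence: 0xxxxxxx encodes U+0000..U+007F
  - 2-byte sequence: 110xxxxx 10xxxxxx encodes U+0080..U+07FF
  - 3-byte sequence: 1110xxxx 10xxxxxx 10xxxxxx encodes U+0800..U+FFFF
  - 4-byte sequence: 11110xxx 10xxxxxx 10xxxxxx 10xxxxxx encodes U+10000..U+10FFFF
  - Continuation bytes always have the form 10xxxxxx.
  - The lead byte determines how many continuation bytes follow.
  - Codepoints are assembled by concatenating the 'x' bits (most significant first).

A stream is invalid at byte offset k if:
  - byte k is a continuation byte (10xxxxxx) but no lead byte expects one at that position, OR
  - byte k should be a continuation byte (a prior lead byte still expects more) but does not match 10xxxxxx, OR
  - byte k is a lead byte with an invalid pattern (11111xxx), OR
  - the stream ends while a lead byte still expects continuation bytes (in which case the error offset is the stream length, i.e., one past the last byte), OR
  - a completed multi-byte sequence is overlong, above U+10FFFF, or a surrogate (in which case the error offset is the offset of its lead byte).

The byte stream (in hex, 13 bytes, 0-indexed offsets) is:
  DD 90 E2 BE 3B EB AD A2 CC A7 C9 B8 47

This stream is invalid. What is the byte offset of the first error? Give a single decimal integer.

Answer: 4

Derivation:
Byte[0]=DD: 2-byte lead, need 1 cont bytes. acc=0x1D
Byte[1]=90: continuation. acc=(acc<<6)|0x10=0x750
Completed: cp=U+0750 (starts at byte 0)
Byte[2]=E2: 3-byte lead, need 2 cont bytes. acc=0x2
Byte[3]=BE: continuation. acc=(acc<<6)|0x3E=0xBE
Byte[4]=3B: expected 10xxxxxx continuation. INVALID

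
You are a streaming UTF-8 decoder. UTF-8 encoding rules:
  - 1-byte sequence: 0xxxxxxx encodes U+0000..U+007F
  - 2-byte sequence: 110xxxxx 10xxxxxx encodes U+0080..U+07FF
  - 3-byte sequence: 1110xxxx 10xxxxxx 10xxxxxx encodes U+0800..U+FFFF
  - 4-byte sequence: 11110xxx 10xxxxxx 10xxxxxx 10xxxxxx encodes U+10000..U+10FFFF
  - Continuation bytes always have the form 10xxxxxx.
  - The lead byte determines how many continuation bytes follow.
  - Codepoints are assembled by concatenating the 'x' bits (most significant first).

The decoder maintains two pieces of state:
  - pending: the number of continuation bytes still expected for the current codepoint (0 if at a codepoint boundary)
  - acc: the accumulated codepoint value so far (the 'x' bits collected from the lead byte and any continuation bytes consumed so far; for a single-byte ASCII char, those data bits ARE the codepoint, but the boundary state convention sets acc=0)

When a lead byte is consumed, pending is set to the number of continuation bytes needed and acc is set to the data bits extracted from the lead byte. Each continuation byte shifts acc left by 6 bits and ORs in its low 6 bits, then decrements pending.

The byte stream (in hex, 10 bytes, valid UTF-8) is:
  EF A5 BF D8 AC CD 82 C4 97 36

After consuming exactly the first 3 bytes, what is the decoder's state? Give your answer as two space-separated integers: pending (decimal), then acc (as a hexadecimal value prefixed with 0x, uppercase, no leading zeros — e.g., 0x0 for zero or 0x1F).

Answer: 0 0xF97F

Derivation:
Byte[0]=EF: 3-byte lead. pending=2, acc=0xF
Byte[1]=A5: continuation. acc=(acc<<6)|0x25=0x3E5, pending=1
Byte[2]=BF: continuation. acc=(acc<<6)|0x3F=0xF97F, pending=0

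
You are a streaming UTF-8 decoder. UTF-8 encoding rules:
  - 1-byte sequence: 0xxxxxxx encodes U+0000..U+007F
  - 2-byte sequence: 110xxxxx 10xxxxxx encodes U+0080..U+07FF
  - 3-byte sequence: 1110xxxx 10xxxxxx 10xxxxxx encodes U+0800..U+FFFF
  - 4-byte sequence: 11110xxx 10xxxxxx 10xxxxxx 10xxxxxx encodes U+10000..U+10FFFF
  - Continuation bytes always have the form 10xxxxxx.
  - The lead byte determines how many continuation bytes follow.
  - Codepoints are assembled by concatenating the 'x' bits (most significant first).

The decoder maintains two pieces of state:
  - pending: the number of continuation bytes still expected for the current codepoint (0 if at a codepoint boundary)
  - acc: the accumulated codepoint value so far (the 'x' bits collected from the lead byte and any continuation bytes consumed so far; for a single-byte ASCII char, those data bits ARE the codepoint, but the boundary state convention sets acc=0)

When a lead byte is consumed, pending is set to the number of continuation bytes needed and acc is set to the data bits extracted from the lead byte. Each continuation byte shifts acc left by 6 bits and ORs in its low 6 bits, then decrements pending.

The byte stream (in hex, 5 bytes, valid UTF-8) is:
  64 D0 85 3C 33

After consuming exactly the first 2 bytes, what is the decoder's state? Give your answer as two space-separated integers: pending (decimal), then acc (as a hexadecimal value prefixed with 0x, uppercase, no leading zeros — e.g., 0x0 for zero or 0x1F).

Byte[0]=64: 1-byte. pending=0, acc=0x0
Byte[1]=D0: 2-byte lead. pending=1, acc=0x10

Answer: 1 0x10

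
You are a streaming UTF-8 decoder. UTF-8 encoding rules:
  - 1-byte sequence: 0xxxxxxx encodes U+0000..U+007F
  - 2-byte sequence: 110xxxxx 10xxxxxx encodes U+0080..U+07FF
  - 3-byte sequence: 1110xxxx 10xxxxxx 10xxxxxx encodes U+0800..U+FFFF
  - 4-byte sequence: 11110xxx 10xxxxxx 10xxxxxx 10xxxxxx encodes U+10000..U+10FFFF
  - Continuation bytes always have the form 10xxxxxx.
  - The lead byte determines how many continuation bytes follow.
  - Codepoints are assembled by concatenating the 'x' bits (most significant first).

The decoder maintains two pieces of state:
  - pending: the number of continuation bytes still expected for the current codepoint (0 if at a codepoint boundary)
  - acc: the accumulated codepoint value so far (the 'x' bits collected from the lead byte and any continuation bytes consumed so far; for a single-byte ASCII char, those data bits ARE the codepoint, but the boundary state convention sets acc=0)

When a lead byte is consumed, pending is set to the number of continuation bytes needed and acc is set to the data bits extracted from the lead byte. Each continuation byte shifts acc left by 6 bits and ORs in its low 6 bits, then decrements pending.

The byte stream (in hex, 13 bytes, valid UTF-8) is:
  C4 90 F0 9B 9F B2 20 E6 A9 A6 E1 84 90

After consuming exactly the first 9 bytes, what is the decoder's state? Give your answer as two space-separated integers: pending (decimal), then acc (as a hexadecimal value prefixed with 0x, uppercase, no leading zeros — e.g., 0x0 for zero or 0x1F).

Byte[0]=C4: 2-byte lead. pending=1, acc=0x4
Byte[1]=90: continuation. acc=(acc<<6)|0x10=0x110, pending=0
Byte[2]=F0: 4-byte lead. pending=3, acc=0x0
Byte[3]=9B: continuation. acc=(acc<<6)|0x1B=0x1B, pending=2
Byte[4]=9F: continuation. acc=(acc<<6)|0x1F=0x6DF, pending=1
Byte[5]=B2: continuation. acc=(acc<<6)|0x32=0x1B7F2, pending=0
Byte[6]=20: 1-byte. pending=0, acc=0x0
Byte[7]=E6: 3-byte lead. pending=2, acc=0x6
Byte[8]=A9: continuation. acc=(acc<<6)|0x29=0x1A9, pending=1

Answer: 1 0x1A9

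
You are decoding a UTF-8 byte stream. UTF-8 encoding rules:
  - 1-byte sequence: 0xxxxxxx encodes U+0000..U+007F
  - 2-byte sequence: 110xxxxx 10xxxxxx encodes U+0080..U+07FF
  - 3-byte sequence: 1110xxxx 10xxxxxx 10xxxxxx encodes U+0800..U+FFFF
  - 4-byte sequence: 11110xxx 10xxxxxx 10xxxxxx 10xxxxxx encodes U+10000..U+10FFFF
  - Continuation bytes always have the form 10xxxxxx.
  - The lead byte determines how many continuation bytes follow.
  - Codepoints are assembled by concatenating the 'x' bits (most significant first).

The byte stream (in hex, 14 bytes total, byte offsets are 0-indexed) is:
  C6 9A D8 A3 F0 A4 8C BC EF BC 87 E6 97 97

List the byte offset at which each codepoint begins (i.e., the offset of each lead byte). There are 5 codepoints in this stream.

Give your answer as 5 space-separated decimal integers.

Answer: 0 2 4 8 11

Derivation:
Byte[0]=C6: 2-byte lead, need 1 cont bytes. acc=0x6
Byte[1]=9A: continuation. acc=(acc<<6)|0x1A=0x19A
Completed: cp=U+019A (starts at byte 0)
Byte[2]=D8: 2-byte lead, need 1 cont bytes. acc=0x18
Byte[3]=A3: continuation. acc=(acc<<6)|0x23=0x623
Completed: cp=U+0623 (starts at byte 2)
Byte[4]=F0: 4-byte lead, need 3 cont bytes. acc=0x0
Byte[5]=A4: continuation. acc=(acc<<6)|0x24=0x24
Byte[6]=8C: continuation. acc=(acc<<6)|0x0C=0x90C
Byte[7]=BC: continuation. acc=(acc<<6)|0x3C=0x2433C
Completed: cp=U+2433C (starts at byte 4)
Byte[8]=EF: 3-byte lead, need 2 cont bytes. acc=0xF
Byte[9]=BC: continuation. acc=(acc<<6)|0x3C=0x3FC
Byte[10]=87: continuation. acc=(acc<<6)|0x07=0xFF07
Completed: cp=U+FF07 (starts at byte 8)
Byte[11]=E6: 3-byte lead, need 2 cont bytes. acc=0x6
Byte[12]=97: continuation. acc=(acc<<6)|0x17=0x197
Byte[13]=97: continuation. acc=(acc<<6)|0x17=0x65D7
Completed: cp=U+65D7 (starts at byte 11)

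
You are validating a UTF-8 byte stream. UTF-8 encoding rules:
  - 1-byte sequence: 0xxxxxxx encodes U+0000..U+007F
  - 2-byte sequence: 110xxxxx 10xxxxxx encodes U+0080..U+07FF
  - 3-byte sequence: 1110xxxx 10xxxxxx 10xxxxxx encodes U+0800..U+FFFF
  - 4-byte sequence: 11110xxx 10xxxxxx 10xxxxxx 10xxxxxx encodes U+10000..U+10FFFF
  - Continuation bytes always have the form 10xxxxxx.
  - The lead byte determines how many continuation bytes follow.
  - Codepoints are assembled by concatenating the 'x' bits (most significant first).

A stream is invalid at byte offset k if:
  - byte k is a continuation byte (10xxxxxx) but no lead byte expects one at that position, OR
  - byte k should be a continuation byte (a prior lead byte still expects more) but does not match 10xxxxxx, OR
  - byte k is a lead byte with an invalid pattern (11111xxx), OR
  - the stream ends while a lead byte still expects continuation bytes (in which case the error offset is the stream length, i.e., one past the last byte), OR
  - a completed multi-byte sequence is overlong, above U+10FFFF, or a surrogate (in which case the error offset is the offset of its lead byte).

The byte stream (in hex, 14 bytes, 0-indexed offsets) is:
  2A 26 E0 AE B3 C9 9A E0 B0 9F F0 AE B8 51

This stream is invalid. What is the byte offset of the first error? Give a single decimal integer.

Answer: 13

Derivation:
Byte[0]=2A: 1-byte ASCII. cp=U+002A
Byte[1]=26: 1-byte ASCII. cp=U+0026
Byte[2]=E0: 3-byte lead, need 2 cont bytes. acc=0x0
Byte[3]=AE: continuation. acc=(acc<<6)|0x2E=0x2E
Byte[4]=B3: continuation. acc=(acc<<6)|0x33=0xBB3
Completed: cp=U+0BB3 (starts at byte 2)
Byte[5]=C9: 2-byte lead, need 1 cont bytes. acc=0x9
Byte[6]=9A: continuation. acc=(acc<<6)|0x1A=0x25A
Completed: cp=U+025A (starts at byte 5)
Byte[7]=E0: 3-byte lead, need 2 cont bytes. acc=0x0
Byte[8]=B0: continuation. acc=(acc<<6)|0x30=0x30
Byte[9]=9F: continuation. acc=(acc<<6)|0x1F=0xC1F
Completed: cp=U+0C1F (starts at byte 7)
Byte[10]=F0: 4-byte lead, need 3 cont bytes. acc=0x0
Byte[11]=AE: continuation. acc=(acc<<6)|0x2E=0x2E
Byte[12]=B8: continuation. acc=(acc<<6)|0x38=0xBB8
Byte[13]=51: expected 10xxxxxx continuation. INVALID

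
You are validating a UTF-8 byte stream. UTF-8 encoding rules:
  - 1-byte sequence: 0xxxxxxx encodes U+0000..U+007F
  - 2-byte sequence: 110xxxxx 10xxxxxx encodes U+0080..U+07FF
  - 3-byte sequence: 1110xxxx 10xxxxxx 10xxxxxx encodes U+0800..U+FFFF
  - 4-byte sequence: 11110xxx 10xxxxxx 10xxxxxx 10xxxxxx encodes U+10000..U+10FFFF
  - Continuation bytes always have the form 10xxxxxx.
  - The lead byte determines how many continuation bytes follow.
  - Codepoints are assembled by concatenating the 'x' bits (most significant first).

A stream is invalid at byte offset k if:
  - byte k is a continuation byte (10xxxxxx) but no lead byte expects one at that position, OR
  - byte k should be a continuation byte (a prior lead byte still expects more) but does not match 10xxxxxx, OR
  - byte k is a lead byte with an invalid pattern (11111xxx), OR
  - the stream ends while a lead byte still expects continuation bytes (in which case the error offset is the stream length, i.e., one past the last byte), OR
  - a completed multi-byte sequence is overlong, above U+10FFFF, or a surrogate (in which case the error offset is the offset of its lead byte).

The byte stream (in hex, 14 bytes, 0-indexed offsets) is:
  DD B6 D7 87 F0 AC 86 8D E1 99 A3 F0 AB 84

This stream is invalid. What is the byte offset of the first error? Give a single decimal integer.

Byte[0]=DD: 2-byte lead, need 1 cont bytes. acc=0x1D
Byte[1]=B6: continuation. acc=(acc<<6)|0x36=0x776
Completed: cp=U+0776 (starts at byte 0)
Byte[2]=D7: 2-byte lead, need 1 cont bytes. acc=0x17
Byte[3]=87: continuation. acc=(acc<<6)|0x07=0x5C7
Completed: cp=U+05C7 (starts at byte 2)
Byte[4]=F0: 4-byte lead, need 3 cont bytes. acc=0x0
Byte[5]=AC: continuation. acc=(acc<<6)|0x2C=0x2C
Byte[6]=86: continuation. acc=(acc<<6)|0x06=0xB06
Byte[7]=8D: continuation. acc=(acc<<6)|0x0D=0x2C18D
Completed: cp=U+2C18D (starts at byte 4)
Byte[8]=E1: 3-byte lead, need 2 cont bytes. acc=0x1
Byte[9]=99: continuation. acc=(acc<<6)|0x19=0x59
Byte[10]=A3: continuation. acc=(acc<<6)|0x23=0x1663
Completed: cp=U+1663 (starts at byte 8)
Byte[11]=F0: 4-byte lead, need 3 cont bytes. acc=0x0
Byte[12]=AB: continuation. acc=(acc<<6)|0x2B=0x2B
Byte[13]=84: continuation. acc=(acc<<6)|0x04=0xAC4
Byte[14]: stream ended, expected continuation. INVALID

Answer: 14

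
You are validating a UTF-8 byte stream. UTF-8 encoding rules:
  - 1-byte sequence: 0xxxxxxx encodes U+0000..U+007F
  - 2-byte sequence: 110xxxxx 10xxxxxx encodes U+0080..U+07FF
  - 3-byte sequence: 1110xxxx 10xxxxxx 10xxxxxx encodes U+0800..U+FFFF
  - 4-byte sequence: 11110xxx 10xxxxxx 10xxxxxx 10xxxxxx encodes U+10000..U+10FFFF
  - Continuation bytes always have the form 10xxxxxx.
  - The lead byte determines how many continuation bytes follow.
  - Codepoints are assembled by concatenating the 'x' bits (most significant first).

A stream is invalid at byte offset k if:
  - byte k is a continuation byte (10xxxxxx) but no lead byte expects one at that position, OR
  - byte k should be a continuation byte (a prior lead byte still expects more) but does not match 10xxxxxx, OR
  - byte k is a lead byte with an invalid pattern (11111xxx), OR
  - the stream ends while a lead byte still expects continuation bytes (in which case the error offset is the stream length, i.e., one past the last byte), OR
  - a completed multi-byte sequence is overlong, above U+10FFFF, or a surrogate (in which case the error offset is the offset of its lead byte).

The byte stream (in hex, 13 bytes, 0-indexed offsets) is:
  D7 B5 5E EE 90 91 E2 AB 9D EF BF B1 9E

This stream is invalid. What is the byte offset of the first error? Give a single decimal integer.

Byte[0]=D7: 2-byte lead, need 1 cont bytes. acc=0x17
Byte[1]=B5: continuation. acc=(acc<<6)|0x35=0x5F5
Completed: cp=U+05F5 (starts at byte 0)
Byte[2]=5E: 1-byte ASCII. cp=U+005E
Byte[3]=EE: 3-byte lead, need 2 cont bytes. acc=0xE
Byte[4]=90: continuation. acc=(acc<<6)|0x10=0x390
Byte[5]=91: continuation. acc=(acc<<6)|0x11=0xE411
Completed: cp=U+E411 (starts at byte 3)
Byte[6]=E2: 3-byte lead, need 2 cont bytes. acc=0x2
Byte[7]=AB: continuation. acc=(acc<<6)|0x2B=0xAB
Byte[8]=9D: continuation. acc=(acc<<6)|0x1D=0x2ADD
Completed: cp=U+2ADD (starts at byte 6)
Byte[9]=EF: 3-byte lead, need 2 cont bytes. acc=0xF
Byte[10]=BF: continuation. acc=(acc<<6)|0x3F=0x3FF
Byte[11]=B1: continuation. acc=(acc<<6)|0x31=0xFFF1
Completed: cp=U+FFF1 (starts at byte 9)
Byte[12]=9E: INVALID lead byte (not 0xxx/110x/1110/11110)

Answer: 12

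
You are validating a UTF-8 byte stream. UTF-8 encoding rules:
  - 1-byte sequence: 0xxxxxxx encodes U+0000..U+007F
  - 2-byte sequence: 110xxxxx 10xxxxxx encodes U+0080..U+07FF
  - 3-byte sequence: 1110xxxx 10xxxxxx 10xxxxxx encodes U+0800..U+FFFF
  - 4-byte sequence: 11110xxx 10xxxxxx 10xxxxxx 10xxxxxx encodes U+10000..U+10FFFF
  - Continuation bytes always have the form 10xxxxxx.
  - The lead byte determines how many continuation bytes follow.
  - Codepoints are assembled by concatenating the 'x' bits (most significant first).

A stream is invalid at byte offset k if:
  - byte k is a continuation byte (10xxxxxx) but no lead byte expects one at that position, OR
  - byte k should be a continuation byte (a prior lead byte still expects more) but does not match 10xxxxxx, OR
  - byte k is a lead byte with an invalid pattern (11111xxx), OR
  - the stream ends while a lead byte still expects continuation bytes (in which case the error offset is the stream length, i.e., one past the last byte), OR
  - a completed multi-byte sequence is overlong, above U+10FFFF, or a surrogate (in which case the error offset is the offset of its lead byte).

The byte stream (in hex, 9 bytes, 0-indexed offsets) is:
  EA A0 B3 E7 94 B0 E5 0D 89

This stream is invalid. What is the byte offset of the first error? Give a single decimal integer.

Byte[0]=EA: 3-byte lead, need 2 cont bytes. acc=0xA
Byte[1]=A0: continuation. acc=(acc<<6)|0x20=0x2A0
Byte[2]=B3: continuation. acc=(acc<<6)|0x33=0xA833
Completed: cp=U+A833 (starts at byte 0)
Byte[3]=E7: 3-byte lead, need 2 cont bytes. acc=0x7
Byte[4]=94: continuation. acc=(acc<<6)|0x14=0x1D4
Byte[5]=B0: continuation. acc=(acc<<6)|0x30=0x7530
Completed: cp=U+7530 (starts at byte 3)
Byte[6]=E5: 3-byte lead, need 2 cont bytes. acc=0x5
Byte[7]=0D: expected 10xxxxxx continuation. INVALID

Answer: 7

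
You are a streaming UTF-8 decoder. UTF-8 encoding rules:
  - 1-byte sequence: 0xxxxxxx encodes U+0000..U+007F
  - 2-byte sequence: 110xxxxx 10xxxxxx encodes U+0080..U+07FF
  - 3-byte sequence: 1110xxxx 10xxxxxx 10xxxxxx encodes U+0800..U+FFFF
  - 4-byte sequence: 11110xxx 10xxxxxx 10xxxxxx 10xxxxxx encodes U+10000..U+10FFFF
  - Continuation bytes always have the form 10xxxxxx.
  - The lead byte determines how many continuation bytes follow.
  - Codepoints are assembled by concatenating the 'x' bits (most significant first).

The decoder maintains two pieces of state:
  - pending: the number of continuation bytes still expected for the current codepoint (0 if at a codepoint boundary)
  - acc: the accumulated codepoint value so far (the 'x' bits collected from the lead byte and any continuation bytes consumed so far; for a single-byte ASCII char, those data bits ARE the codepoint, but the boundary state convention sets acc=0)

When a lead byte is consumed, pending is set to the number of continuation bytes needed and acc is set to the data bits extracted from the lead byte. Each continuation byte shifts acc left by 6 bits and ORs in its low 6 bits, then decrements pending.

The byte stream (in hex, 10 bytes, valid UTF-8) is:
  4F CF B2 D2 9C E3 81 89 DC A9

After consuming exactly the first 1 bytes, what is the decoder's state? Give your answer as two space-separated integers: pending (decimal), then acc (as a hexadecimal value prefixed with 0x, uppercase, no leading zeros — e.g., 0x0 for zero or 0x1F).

Byte[0]=4F: 1-byte. pending=0, acc=0x0

Answer: 0 0x0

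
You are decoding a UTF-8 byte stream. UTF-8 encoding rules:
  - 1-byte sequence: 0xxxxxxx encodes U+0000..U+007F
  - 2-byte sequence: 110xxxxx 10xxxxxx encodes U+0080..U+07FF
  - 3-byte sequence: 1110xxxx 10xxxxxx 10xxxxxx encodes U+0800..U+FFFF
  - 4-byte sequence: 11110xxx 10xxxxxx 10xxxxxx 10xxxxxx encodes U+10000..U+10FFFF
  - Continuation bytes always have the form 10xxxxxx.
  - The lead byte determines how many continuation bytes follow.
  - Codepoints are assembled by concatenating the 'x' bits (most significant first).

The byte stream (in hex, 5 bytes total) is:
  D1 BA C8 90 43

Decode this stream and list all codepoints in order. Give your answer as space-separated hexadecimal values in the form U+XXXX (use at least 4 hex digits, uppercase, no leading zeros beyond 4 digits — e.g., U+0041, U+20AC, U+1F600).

Byte[0]=D1: 2-byte lead, need 1 cont bytes. acc=0x11
Byte[1]=BA: continuation. acc=(acc<<6)|0x3A=0x47A
Completed: cp=U+047A (starts at byte 0)
Byte[2]=C8: 2-byte lead, need 1 cont bytes. acc=0x8
Byte[3]=90: continuation. acc=(acc<<6)|0x10=0x210
Completed: cp=U+0210 (starts at byte 2)
Byte[4]=43: 1-byte ASCII. cp=U+0043

Answer: U+047A U+0210 U+0043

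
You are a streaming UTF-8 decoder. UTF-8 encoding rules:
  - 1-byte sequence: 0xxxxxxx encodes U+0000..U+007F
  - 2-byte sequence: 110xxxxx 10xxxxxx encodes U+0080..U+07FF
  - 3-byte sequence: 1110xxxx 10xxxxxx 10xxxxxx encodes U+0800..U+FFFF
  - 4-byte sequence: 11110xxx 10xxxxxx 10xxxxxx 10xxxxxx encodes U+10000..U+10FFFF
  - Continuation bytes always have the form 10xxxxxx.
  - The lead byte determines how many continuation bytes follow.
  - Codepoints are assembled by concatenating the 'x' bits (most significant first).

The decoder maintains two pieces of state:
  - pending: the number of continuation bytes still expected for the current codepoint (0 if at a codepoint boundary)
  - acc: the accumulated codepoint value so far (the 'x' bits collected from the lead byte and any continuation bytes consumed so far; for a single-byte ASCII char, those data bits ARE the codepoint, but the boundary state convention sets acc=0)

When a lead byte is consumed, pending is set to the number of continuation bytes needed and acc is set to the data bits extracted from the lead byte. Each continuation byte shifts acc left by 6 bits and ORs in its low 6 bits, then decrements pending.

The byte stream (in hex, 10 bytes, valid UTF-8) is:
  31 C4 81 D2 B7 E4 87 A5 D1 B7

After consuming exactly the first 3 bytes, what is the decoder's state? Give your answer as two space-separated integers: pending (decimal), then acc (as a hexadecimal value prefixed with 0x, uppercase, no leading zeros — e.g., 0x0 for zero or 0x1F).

Byte[0]=31: 1-byte. pending=0, acc=0x0
Byte[1]=C4: 2-byte lead. pending=1, acc=0x4
Byte[2]=81: continuation. acc=(acc<<6)|0x01=0x101, pending=0

Answer: 0 0x101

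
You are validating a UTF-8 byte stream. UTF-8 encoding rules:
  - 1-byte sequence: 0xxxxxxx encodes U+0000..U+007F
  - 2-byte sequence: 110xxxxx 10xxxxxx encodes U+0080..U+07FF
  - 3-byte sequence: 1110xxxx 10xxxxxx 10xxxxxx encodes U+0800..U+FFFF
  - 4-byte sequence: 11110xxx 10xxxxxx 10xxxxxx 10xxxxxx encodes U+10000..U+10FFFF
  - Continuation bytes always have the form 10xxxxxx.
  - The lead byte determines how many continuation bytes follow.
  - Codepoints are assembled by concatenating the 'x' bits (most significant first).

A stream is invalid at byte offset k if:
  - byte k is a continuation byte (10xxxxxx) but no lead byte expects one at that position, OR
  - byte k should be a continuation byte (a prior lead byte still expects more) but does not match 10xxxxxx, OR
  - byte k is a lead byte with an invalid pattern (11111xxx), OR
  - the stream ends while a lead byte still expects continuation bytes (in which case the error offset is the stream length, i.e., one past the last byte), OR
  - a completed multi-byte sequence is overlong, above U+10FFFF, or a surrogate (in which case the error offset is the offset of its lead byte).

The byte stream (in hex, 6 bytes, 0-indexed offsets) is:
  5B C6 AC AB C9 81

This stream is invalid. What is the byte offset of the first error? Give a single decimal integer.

Answer: 3

Derivation:
Byte[0]=5B: 1-byte ASCII. cp=U+005B
Byte[1]=C6: 2-byte lead, need 1 cont bytes. acc=0x6
Byte[2]=AC: continuation. acc=(acc<<6)|0x2C=0x1AC
Completed: cp=U+01AC (starts at byte 1)
Byte[3]=AB: INVALID lead byte (not 0xxx/110x/1110/11110)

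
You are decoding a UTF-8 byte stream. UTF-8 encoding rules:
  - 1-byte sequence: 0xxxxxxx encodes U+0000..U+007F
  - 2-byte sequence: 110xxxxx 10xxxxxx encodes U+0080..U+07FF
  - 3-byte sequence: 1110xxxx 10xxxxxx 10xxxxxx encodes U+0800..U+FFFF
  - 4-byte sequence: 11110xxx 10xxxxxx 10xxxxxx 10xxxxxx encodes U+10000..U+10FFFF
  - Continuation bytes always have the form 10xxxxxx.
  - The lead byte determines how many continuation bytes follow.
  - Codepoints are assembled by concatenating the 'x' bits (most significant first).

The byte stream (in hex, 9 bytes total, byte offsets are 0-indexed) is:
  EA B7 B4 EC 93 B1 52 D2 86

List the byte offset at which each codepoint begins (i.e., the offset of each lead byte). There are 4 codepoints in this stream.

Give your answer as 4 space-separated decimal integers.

Byte[0]=EA: 3-byte lead, need 2 cont bytes. acc=0xA
Byte[1]=B7: continuation. acc=(acc<<6)|0x37=0x2B7
Byte[2]=B4: continuation. acc=(acc<<6)|0x34=0xADF4
Completed: cp=U+ADF4 (starts at byte 0)
Byte[3]=EC: 3-byte lead, need 2 cont bytes. acc=0xC
Byte[4]=93: continuation. acc=(acc<<6)|0x13=0x313
Byte[5]=B1: continuation. acc=(acc<<6)|0x31=0xC4F1
Completed: cp=U+C4F1 (starts at byte 3)
Byte[6]=52: 1-byte ASCII. cp=U+0052
Byte[7]=D2: 2-byte lead, need 1 cont bytes. acc=0x12
Byte[8]=86: continuation. acc=(acc<<6)|0x06=0x486
Completed: cp=U+0486 (starts at byte 7)

Answer: 0 3 6 7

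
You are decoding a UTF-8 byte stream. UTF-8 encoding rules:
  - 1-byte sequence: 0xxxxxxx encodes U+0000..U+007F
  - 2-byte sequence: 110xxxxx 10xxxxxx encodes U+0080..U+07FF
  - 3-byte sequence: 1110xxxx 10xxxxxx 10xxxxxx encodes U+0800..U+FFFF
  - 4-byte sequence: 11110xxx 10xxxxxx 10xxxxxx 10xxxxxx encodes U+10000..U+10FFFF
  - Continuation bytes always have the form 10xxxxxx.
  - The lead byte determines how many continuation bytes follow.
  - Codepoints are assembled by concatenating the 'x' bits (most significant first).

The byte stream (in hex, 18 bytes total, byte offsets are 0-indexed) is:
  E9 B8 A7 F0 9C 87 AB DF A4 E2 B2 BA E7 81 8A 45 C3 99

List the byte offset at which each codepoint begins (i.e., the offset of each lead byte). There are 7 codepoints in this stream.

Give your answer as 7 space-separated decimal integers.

Byte[0]=E9: 3-byte lead, need 2 cont bytes. acc=0x9
Byte[1]=B8: continuation. acc=(acc<<6)|0x38=0x278
Byte[2]=A7: continuation. acc=(acc<<6)|0x27=0x9E27
Completed: cp=U+9E27 (starts at byte 0)
Byte[3]=F0: 4-byte lead, need 3 cont bytes. acc=0x0
Byte[4]=9C: continuation. acc=(acc<<6)|0x1C=0x1C
Byte[5]=87: continuation. acc=(acc<<6)|0x07=0x707
Byte[6]=AB: continuation. acc=(acc<<6)|0x2B=0x1C1EB
Completed: cp=U+1C1EB (starts at byte 3)
Byte[7]=DF: 2-byte lead, need 1 cont bytes. acc=0x1F
Byte[8]=A4: continuation. acc=(acc<<6)|0x24=0x7E4
Completed: cp=U+07E4 (starts at byte 7)
Byte[9]=E2: 3-byte lead, need 2 cont bytes. acc=0x2
Byte[10]=B2: continuation. acc=(acc<<6)|0x32=0xB2
Byte[11]=BA: continuation. acc=(acc<<6)|0x3A=0x2CBA
Completed: cp=U+2CBA (starts at byte 9)
Byte[12]=E7: 3-byte lead, need 2 cont bytes. acc=0x7
Byte[13]=81: continuation. acc=(acc<<6)|0x01=0x1C1
Byte[14]=8A: continuation. acc=(acc<<6)|0x0A=0x704A
Completed: cp=U+704A (starts at byte 12)
Byte[15]=45: 1-byte ASCII. cp=U+0045
Byte[16]=C3: 2-byte lead, need 1 cont bytes. acc=0x3
Byte[17]=99: continuation. acc=(acc<<6)|0x19=0xD9
Completed: cp=U+00D9 (starts at byte 16)

Answer: 0 3 7 9 12 15 16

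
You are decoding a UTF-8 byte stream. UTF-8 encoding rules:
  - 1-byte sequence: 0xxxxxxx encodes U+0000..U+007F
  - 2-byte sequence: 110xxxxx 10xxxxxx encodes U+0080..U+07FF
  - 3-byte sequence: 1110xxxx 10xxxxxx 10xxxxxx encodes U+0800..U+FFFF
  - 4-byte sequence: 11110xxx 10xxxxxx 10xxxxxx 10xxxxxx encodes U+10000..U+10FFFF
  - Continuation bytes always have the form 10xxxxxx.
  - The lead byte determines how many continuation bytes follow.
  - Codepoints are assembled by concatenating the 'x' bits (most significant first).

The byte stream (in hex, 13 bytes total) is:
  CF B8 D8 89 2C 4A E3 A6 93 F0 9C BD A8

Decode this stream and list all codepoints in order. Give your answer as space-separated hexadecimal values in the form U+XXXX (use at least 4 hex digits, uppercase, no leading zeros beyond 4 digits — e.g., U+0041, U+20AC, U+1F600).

Byte[0]=CF: 2-byte lead, need 1 cont bytes. acc=0xF
Byte[1]=B8: continuation. acc=(acc<<6)|0x38=0x3F8
Completed: cp=U+03F8 (starts at byte 0)
Byte[2]=D8: 2-byte lead, need 1 cont bytes. acc=0x18
Byte[3]=89: continuation. acc=(acc<<6)|0x09=0x609
Completed: cp=U+0609 (starts at byte 2)
Byte[4]=2C: 1-byte ASCII. cp=U+002C
Byte[5]=4A: 1-byte ASCII. cp=U+004A
Byte[6]=E3: 3-byte lead, need 2 cont bytes. acc=0x3
Byte[7]=A6: continuation. acc=(acc<<6)|0x26=0xE6
Byte[8]=93: continuation. acc=(acc<<6)|0x13=0x3993
Completed: cp=U+3993 (starts at byte 6)
Byte[9]=F0: 4-byte lead, need 3 cont bytes. acc=0x0
Byte[10]=9C: continuation. acc=(acc<<6)|0x1C=0x1C
Byte[11]=BD: continuation. acc=(acc<<6)|0x3D=0x73D
Byte[12]=A8: continuation. acc=(acc<<6)|0x28=0x1CF68
Completed: cp=U+1CF68 (starts at byte 9)

Answer: U+03F8 U+0609 U+002C U+004A U+3993 U+1CF68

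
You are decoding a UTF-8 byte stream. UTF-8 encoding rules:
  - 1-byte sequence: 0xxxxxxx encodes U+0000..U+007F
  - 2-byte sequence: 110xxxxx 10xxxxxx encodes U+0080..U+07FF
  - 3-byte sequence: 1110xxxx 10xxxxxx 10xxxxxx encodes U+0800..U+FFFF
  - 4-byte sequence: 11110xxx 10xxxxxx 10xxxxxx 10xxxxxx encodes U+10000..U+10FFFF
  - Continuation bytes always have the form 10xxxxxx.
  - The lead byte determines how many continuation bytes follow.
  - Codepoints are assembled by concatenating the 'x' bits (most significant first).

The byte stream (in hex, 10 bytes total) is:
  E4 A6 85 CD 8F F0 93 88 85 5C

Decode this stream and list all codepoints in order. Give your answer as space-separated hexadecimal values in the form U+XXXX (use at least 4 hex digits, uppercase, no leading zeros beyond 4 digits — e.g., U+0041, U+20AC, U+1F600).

Answer: U+4985 U+034F U+13205 U+005C

Derivation:
Byte[0]=E4: 3-byte lead, need 2 cont bytes. acc=0x4
Byte[1]=A6: continuation. acc=(acc<<6)|0x26=0x126
Byte[2]=85: continuation. acc=(acc<<6)|0x05=0x4985
Completed: cp=U+4985 (starts at byte 0)
Byte[3]=CD: 2-byte lead, need 1 cont bytes. acc=0xD
Byte[4]=8F: continuation. acc=(acc<<6)|0x0F=0x34F
Completed: cp=U+034F (starts at byte 3)
Byte[5]=F0: 4-byte lead, need 3 cont bytes. acc=0x0
Byte[6]=93: continuation. acc=(acc<<6)|0x13=0x13
Byte[7]=88: continuation. acc=(acc<<6)|0x08=0x4C8
Byte[8]=85: continuation. acc=(acc<<6)|0x05=0x13205
Completed: cp=U+13205 (starts at byte 5)
Byte[9]=5C: 1-byte ASCII. cp=U+005C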